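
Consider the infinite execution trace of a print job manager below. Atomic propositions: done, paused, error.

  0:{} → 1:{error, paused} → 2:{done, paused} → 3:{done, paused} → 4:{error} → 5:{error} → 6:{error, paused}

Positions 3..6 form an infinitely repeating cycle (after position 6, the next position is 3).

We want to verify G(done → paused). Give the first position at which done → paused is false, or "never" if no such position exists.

done → paused holds at every position 0..6, and those are all the positions the trace ever visits, so the invariant G(done → paused) is never violated.

never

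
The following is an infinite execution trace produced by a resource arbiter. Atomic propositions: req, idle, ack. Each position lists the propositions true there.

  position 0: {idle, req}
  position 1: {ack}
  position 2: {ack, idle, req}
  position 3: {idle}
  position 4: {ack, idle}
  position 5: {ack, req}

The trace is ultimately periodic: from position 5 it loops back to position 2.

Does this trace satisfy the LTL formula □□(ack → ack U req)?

□(ack → ack U req) holds at every position 0..5, and those are all positions ever visited, so □□(ack → ack U req) holds.

Yes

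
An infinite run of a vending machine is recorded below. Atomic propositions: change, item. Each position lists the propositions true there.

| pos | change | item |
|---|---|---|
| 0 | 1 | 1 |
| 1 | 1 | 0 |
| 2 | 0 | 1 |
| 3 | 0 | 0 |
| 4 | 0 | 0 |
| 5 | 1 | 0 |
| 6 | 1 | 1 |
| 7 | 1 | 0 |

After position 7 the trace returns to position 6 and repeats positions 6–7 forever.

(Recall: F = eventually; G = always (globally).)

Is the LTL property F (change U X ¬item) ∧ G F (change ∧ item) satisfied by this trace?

Yes

change U X ¬item holds at position 0, which is reachable from 0, so F (change U X ¬item) holds.
F (change ∧ item) holds at every position 0..7, and those are all positions ever visited, so G F (change ∧ item) holds.
At position 0: F (change U X ¬item) is true; G F (change ∧ item) is true; so F (change U X ¬item) ∧ G F (change ∧ item) is true.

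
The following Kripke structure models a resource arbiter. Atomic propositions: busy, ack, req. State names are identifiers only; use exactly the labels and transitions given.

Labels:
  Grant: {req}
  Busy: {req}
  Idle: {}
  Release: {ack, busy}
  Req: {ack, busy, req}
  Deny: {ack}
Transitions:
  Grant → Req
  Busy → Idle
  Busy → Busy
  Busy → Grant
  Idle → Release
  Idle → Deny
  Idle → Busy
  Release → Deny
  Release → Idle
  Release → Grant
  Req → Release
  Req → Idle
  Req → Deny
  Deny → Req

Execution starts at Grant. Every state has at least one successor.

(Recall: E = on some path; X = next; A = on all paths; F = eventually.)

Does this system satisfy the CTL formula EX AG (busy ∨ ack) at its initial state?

States satisfying AG (busy ∨ ack): ∅.
States satisfying EX AG (busy ∨ ack): ∅.
No suitable path/successor from Grant witnesses the formula.
Grant ∉ Sat(EX AG (busy ∨ ack)).

Violated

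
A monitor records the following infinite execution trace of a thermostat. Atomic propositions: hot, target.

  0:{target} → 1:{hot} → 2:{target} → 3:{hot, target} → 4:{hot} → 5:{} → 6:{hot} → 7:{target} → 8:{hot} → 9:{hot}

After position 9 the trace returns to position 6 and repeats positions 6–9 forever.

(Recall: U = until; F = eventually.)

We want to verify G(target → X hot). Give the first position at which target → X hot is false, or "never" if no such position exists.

target → X hot holds at every position 0..9, and those are all the positions the trace ever visits, so the invariant G(target → X hot) is never violated.

never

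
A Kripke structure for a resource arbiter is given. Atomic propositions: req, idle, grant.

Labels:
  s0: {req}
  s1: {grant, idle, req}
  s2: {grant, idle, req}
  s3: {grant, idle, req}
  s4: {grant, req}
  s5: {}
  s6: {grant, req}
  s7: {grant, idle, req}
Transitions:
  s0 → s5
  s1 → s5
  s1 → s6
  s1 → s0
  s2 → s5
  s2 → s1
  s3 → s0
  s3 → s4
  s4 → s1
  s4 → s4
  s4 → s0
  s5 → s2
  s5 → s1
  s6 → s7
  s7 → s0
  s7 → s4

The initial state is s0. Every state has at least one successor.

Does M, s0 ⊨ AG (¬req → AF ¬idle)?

Yes

States satisfying ¬req → AF ¬idle: {s0, s1, s2, s3, s4, s5, s6, s7}.
States satisfying AG (¬req → AF ¬idle): {s0, s1, s2, s3, s4, s5, s6, s7}.
Every state reachable from s0 satisfies ¬req → AF ¬idle.
s0 ∈ Sat(AG (¬req → AF ¬idle)).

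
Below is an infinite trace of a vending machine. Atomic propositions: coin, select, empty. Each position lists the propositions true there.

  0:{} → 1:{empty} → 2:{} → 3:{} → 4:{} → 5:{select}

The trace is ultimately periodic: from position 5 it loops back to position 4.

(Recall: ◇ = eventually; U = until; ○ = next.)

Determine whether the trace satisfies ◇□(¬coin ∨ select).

□(¬coin ∨ select) holds at position 0, which is reachable from 0, so ◇□(¬coin ∨ select) holds.

Holds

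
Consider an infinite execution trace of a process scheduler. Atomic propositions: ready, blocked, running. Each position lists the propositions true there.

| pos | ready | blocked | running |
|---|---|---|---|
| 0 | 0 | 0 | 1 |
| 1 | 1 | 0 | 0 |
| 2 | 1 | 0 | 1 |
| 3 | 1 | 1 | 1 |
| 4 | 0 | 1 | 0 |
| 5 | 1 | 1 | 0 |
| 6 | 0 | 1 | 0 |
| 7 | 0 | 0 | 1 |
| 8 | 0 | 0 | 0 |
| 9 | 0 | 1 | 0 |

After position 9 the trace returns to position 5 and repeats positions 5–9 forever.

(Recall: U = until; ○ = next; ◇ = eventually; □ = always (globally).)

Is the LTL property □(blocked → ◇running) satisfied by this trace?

blocked → ◇running holds at every position 0..9, and those are all positions ever visited, so □(blocked → ◇running) holds.
Positions where blocked holds: 3, 4, 5, 6, 9.
Check ◇running at each: 3→ok, 4→ok, 5→ok, 6→ok, 9→ok.

Yes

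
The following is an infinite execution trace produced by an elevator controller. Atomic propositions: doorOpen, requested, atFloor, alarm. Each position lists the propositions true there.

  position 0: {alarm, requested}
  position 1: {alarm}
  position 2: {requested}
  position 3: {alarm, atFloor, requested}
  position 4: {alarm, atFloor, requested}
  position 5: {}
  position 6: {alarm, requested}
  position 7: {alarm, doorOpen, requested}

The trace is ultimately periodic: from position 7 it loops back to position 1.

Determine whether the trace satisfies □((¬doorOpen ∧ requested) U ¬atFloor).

(¬doorOpen ∧ requested) U ¬atFloor holds at every position 0..7, and those are all positions ever visited, so □((¬doorOpen ∧ requested) U ¬atFloor) holds.

Holds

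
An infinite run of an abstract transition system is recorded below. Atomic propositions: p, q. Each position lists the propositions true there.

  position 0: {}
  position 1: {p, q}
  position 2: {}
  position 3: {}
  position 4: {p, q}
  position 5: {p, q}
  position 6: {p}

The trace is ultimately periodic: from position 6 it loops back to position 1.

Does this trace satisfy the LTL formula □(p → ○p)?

p → ○p must hold at every position from 0 onward. It fails at position 1, so □(p → ○p) is false.
Positions where p holds: 1, 4, 5, 6.
Check ○p at each: 1→fails, 4→ok, 5→ok, 6→ok.

Does not hold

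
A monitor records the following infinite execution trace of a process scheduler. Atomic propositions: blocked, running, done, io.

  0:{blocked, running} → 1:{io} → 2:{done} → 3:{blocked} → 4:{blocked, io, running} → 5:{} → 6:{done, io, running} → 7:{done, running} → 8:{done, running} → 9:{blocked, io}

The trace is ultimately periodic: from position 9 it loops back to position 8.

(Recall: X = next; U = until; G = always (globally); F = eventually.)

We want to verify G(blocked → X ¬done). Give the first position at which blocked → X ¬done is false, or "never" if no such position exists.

9

Check blocked → X ¬done at each position in order: 0 ✓, 1 ✓, 2 ✓, 3 ✓, 4 ✓, 5 ✓, 6 ✓, 7 ✓, 8 ✓.
At position 9 the labels are {blocked, io} and the next position 8 has {done, running}, so blocked → X ¬done is false there. This is the first violation.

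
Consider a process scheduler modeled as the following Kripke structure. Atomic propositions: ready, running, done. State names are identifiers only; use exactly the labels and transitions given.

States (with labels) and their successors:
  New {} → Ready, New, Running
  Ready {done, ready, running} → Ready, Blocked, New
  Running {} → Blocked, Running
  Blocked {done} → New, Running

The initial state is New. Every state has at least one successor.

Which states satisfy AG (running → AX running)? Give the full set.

States satisfying running → AX running: {New, Running, Blocked}.
States satisfying AG (running → AX running): ∅.

none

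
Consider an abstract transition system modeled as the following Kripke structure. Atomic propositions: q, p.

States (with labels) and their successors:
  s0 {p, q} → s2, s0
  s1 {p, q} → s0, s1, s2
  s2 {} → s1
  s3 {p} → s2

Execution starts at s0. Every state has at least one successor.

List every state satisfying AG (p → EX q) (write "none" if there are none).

{s0, s1, s2}

States satisfying p → EX q: {s0, s1, s2}.
States satisfying AG (p → EX q): {s0, s1, s2}.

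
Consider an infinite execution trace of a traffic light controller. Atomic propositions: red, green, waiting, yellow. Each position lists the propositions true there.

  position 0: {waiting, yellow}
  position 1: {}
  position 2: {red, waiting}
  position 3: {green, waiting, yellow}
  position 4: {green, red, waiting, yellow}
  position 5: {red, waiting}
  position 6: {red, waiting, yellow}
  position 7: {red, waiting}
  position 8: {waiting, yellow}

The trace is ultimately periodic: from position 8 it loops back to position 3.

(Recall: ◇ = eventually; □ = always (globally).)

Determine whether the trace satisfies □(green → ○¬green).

Violated

green → ○¬green must hold at every position from 0 onward. It fails at position 3, so □(green → ○¬green) is false.
Positions where green holds: 3, 4.
Check ○¬green at each: 3→fails, 4→ok.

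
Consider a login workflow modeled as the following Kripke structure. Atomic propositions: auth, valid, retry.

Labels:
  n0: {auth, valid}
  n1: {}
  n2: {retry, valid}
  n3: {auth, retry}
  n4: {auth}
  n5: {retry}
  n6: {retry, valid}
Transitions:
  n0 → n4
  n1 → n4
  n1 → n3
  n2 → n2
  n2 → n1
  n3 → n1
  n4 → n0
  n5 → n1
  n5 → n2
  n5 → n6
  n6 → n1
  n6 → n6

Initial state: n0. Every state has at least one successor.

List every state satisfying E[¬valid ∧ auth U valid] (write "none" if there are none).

{n0, n2, n4, n6}

States satisfying ¬valid ∧ auth: {n3, n4}.
States satisfying valid: {n0, n2, n6}.
States satisfying E[¬valid ∧ auth U valid]: {n0, n2, n4, n6}.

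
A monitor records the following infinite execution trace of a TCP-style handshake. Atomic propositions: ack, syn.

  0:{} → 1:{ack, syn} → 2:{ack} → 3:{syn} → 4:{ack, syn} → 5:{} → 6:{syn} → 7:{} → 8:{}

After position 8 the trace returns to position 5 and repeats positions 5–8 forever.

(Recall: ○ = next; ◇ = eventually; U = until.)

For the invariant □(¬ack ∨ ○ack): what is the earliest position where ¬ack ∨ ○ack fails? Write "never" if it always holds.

2

Check ¬ack ∨ ○ack at each position in order: 0 ✓, 1 ✓.
At position 2 the labels are {ack} and the next position 3 has {syn}, so ¬ack ∨ ○ack is false there. This is the first violation.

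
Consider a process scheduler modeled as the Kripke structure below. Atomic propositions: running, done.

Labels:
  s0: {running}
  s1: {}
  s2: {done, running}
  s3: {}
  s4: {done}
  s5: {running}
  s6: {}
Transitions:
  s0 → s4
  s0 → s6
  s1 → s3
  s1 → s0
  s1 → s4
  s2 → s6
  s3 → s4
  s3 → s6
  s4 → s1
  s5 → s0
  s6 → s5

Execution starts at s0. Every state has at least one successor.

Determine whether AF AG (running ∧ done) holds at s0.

States satisfying AG (running ∧ done): ∅.
States satisfying AF AG (running ∧ done): ∅.
There is a path from s0 along which AG (running ∧ done) never holds.
s0 ∉ Sat(AF AG (running ∧ done)).

Violated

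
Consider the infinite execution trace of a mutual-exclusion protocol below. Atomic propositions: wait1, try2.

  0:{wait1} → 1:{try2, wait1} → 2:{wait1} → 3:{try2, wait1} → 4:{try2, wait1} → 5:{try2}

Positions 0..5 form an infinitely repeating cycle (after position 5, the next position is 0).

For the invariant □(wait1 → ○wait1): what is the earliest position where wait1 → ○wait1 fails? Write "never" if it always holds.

Check wait1 → ○wait1 at each position in order: 0 ✓, 1 ✓, 2 ✓, 3 ✓.
At position 4 the labels are {try2, wait1} and the next position 5 has {try2}, so wait1 → ○wait1 is false there. This is the first violation.

4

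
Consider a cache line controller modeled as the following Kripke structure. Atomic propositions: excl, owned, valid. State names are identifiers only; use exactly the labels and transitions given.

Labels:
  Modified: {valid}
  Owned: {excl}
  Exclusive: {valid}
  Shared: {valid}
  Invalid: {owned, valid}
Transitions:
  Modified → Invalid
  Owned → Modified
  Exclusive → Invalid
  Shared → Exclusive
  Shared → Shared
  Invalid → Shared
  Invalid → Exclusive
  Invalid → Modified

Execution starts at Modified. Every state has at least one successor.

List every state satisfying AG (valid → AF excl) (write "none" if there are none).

none

States satisfying valid → AF excl: {Owned}.
States satisfying AG (valid → AF excl): ∅.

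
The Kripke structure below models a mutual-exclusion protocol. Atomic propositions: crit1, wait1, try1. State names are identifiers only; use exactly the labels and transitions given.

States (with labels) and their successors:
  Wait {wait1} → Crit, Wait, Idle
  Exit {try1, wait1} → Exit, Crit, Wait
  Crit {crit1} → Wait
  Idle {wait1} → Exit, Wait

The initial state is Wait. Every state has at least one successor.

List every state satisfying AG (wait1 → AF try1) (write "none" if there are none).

none

States satisfying wait1 → AF try1: {Exit, Crit}.
States satisfying AG (wait1 → AF try1): ∅.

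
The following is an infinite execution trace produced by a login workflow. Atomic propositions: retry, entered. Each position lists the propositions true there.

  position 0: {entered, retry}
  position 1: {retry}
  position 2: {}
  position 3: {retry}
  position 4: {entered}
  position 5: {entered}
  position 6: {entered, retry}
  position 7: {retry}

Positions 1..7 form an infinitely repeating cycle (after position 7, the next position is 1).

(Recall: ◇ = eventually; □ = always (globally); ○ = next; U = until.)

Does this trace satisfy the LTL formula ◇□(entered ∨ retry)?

□(entered ∨ retry) is false at every position 0..7, so it never becomes true and ◇□(entered ∨ retry) fails.

No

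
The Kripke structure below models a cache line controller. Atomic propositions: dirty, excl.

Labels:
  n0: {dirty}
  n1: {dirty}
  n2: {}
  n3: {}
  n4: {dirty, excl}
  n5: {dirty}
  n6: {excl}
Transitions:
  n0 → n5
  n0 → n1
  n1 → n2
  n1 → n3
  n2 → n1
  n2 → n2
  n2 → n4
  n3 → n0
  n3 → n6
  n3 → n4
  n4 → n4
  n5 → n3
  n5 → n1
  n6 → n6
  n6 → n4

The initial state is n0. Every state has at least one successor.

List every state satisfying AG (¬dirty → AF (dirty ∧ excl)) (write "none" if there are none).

States satisfying ¬dirty → AF (dirty ∧ excl): {n0, n1, n4, n5}.
States satisfying AG (¬dirty → AF (dirty ∧ excl)): {n4}.

{n4}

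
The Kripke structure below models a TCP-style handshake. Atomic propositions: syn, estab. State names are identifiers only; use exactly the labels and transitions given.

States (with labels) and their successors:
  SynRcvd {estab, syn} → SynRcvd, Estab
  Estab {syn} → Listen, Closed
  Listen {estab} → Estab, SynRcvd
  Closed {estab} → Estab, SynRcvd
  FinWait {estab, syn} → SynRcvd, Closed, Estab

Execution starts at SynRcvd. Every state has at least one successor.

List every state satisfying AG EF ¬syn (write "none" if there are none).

{SynRcvd, Estab, Listen, Closed, FinWait}

States satisfying EF ¬syn: {SynRcvd, Estab, Listen, Closed, FinWait}.
States satisfying AG EF ¬syn: {SynRcvd, Estab, Listen, Closed, FinWait}.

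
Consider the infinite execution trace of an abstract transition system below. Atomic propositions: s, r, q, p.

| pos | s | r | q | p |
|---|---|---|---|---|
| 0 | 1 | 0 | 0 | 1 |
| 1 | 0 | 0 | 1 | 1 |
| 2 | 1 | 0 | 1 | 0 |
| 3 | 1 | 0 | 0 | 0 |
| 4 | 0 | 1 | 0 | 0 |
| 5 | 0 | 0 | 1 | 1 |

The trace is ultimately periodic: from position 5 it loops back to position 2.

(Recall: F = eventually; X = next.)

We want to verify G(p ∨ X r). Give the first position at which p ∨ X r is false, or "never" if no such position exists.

2

Check p ∨ X r at each position in order: 0 ✓, 1 ✓.
At position 2 the labels are {q, s} and the next position 3 has {s}, so p ∨ X r is false there. This is the first violation.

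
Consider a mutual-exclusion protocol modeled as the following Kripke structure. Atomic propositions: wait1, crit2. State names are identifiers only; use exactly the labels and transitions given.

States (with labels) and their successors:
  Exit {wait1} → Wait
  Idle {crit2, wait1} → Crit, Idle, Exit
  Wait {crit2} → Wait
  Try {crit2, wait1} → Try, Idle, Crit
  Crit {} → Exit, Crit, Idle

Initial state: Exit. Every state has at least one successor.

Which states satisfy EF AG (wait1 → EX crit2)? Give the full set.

{Exit, Idle, Wait, Try, Crit}

States satisfying AG (wait1 → EX crit2): {Exit, Idle, Wait, Try, Crit}.
States satisfying EF AG (wait1 → EX crit2): {Exit, Idle, Wait, Try, Crit}.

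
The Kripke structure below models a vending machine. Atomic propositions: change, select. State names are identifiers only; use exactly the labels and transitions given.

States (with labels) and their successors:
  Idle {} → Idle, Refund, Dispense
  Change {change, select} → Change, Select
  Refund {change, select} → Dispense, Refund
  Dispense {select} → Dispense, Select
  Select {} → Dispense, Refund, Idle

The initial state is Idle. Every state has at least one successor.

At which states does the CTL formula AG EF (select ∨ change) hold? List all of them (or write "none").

{Idle, Change, Refund, Dispense, Select}

States satisfying EF (select ∨ change): {Idle, Change, Refund, Dispense, Select}.
States satisfying AG EF (select ∨ change): {Idle, Change, Refund, Dispense, Select}.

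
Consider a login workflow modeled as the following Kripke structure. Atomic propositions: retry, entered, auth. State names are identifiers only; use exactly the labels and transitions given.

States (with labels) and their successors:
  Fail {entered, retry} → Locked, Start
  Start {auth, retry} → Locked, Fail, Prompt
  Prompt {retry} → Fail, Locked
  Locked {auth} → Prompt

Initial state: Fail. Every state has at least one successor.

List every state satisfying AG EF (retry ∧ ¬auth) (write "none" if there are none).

States satisfying EF (retry ∧ ¬auth): {Fail, Start, Prompt, Locked}.
States satisfying AG EF (retry ∧ ¬auth): {Fail, Start, Prompt, Locked}.

{Fail, Start, Prompt, Locked}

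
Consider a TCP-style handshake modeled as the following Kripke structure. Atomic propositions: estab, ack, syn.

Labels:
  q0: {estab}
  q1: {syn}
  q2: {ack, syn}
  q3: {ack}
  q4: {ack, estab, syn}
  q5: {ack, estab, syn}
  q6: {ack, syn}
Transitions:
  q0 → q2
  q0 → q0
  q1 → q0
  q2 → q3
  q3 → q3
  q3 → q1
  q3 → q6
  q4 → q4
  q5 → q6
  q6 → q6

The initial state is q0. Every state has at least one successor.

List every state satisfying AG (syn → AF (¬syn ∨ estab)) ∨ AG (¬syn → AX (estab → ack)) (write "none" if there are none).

States satisfying syn → AF (¬syn ∨ estab): {q0, q1, q2, q3, q4, q5}.
States satisfying AG (syn → AF (¬syn ∨ estab)): {q4}.
States satisfying ¬syn → AX (estab → ack): {q1, q2, q3, q4, q5, q6}.
States satisfying AG (¬syn → AX (estab → ack)): {q4, q5, q6}.
States satisfying AG (syn → AF (¬syn ∨ estab)) ∨ AG (¬syn → AX (estab → ack)): {q4, q5, q6}.

{q4, q5, q6}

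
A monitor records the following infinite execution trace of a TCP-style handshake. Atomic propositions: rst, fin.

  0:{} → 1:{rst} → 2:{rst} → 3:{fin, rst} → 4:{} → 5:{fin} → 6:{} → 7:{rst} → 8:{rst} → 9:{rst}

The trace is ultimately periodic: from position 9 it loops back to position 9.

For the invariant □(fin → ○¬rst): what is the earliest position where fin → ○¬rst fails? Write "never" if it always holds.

never

fin → ○¬rst holds at every position 0..9, and those are all the positions the trace ever visits, so the invariant □(fin → ○¬rst) is never violated.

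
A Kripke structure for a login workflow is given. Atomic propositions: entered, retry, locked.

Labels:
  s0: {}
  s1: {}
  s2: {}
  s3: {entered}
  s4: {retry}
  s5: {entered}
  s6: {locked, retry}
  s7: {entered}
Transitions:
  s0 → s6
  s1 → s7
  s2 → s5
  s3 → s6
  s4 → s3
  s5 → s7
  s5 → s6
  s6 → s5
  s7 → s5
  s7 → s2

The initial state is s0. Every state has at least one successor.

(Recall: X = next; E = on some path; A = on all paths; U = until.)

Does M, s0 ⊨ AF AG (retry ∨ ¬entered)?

Violated

States satisfying AG (retry ∨ ¬entered): ∅.
States satisfying AF AG (retry ∨ ¬entered): ∅.
There is a path from s0 along which AG (retry ∨ ¬entered) never holds.
s0 ∉ Sat(AF AG (retry ∨ ¬entered)).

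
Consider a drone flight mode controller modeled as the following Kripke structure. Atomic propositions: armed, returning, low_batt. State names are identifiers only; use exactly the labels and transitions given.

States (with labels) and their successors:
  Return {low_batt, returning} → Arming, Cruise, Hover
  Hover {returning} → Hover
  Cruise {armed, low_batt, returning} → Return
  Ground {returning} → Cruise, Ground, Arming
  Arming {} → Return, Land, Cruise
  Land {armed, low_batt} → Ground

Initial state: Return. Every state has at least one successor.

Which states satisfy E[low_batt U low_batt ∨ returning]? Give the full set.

{Return, Hover, Cruise, Ground, Land}

States satisfying low_batt: {Return, Cruise, Land}.
States satisfying low_batt ∨ returning: {Return, Hover, Cruise, Ground, Land}.
States satisfying E[low_batt U low_batt ∨ returning]: {Return, Hover, Cruise, Ground, Land}.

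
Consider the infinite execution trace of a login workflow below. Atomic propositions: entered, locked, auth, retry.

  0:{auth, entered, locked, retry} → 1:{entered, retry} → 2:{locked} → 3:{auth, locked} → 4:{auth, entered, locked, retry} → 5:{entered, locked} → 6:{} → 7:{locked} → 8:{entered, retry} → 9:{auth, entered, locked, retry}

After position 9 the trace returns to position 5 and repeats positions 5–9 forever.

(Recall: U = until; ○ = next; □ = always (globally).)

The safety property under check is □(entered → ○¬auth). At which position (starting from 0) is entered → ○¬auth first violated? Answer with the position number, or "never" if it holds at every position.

Check entered → ○¬auth at each position in order: 0 ✓, 1 ✓, 2 ✓, 3 ✓, 4 ✓, 5 ✓, 6 ✓, 7 ✓.
At position 8 the labels are {entered, retry} and the next position 9 has {auth, entered, locked, retry}, so entered → ○¬auth is false there. This is the first violation.

8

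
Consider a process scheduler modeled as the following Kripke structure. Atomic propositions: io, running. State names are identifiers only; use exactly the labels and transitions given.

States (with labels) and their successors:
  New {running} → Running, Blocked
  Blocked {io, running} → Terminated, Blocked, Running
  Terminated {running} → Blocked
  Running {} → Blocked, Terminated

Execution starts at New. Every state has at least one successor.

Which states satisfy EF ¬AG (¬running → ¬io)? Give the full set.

none

States satisfying ¬AG (¬running → ¬io): ∅.
States satisfying EF ¬AG (¬running → ¬io): ∅.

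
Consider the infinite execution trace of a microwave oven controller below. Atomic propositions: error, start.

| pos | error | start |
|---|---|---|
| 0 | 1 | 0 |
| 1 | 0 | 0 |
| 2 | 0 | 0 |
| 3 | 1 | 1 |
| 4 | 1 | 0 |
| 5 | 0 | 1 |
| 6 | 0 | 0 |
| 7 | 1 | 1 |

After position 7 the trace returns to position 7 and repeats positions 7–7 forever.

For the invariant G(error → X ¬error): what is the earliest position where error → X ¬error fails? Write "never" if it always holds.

Check error → X ¬error at each position in order: 0 ✓, 1 ✓, 2 ✓.
At position 3 the labels are {error, start} and the next position 4 has {error}, so error → X ¬error is false there. This is the first violation.

3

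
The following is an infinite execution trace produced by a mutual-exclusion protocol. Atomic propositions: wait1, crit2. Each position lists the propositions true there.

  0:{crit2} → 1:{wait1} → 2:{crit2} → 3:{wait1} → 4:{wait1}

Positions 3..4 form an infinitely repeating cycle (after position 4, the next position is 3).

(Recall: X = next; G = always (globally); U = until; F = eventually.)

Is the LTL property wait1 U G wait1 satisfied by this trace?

Violated

Walking from position 0: at position 0, G wait1 has not yet held and wait1 fails, so wait1 U G wait1 is false.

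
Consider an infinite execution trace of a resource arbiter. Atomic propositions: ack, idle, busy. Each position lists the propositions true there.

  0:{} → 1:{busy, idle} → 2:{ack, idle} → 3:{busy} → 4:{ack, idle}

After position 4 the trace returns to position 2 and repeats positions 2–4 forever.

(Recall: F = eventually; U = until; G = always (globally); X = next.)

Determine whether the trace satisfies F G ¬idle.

No

G ¬idle is false at every position 0..4, so it never becomes true and F G ¬idle fails.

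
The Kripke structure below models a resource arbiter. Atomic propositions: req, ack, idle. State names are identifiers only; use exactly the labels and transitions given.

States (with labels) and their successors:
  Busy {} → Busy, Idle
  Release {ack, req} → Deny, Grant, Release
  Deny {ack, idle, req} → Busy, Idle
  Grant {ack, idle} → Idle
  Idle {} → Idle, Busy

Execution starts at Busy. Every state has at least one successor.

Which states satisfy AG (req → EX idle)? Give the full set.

States satisfying req → EX idle: {Busy, Release, Grant, Idle}.
States satisfying AG (req → EX idle): {Busy, Grant, Idle}.

{Busy, Grant, Idle}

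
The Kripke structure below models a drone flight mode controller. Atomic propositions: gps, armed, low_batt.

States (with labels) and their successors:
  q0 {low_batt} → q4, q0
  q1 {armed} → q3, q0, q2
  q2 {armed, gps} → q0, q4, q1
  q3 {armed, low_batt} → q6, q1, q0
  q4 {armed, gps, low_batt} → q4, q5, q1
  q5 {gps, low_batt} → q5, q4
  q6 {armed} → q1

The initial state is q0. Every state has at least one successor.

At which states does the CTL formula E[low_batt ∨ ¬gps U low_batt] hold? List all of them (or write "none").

States satisfying low_batt ∨ ¬gps: {q0, q1, q3, q4, q5, q6}.
States satisfying low_batt: {q0, q3, q4, q5}.
States satisfying E[low_batt ∨ ¬gps U low_batt]: {q0, q1, q3, q4, q5, q6}.

{q0, q1, q3, q4, q5, q6}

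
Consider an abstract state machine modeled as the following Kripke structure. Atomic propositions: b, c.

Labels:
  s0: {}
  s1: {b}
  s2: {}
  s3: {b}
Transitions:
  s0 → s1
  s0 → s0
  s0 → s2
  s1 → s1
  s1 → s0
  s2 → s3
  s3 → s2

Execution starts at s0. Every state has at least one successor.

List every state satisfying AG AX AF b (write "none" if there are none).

States satisfying AX AF b: {s2, s3}.
States satisfying AG AX AF b: {s2, s3}.

{s2, s3}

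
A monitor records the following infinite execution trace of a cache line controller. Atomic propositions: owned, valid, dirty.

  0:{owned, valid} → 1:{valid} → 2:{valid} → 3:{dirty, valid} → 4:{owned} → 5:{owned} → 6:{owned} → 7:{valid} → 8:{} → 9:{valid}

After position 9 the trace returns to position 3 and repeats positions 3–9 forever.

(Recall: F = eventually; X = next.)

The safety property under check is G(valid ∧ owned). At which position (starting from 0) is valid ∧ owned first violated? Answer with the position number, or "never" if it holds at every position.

Check valid ∧ owned at each position in order: 0 ✓.
At position 1 the labels are {valid}, so valid ∧ owned is false there. This is the first violation.

1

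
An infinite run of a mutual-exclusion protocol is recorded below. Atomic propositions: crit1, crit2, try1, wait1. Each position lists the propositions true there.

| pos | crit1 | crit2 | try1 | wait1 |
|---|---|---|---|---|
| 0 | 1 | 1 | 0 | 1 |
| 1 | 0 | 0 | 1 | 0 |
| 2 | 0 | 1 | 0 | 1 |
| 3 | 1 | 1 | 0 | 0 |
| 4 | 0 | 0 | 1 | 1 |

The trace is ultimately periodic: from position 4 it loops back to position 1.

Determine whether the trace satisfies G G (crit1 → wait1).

G (crit1 → wait1) must hold at every position from 0 onward. It fails at position 0, so G G (crit1 → wait1) is false.

No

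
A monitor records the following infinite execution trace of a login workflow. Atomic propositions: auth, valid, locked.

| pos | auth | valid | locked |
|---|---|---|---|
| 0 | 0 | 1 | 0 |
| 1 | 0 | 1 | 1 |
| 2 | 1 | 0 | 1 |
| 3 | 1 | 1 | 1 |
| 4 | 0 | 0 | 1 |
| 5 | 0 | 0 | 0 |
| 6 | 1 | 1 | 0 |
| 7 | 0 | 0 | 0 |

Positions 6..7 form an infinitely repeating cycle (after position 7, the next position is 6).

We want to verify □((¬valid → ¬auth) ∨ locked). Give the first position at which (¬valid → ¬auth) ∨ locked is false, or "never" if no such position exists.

(¬valid → ¬auth) ∨ locked holds at every position 0..7, and those are all the positions the trace ever visits, so the invariant □((¬valid → ¬auth) ∨ locked) is never violated.

never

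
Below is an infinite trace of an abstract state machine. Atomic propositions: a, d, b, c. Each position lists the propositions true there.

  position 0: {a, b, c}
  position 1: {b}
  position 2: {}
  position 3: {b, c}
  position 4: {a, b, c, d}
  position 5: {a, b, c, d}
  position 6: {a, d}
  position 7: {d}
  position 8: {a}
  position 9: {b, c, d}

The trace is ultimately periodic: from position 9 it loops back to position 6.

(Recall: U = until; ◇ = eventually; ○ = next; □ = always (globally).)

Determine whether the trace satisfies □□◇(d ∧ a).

Holds

□◇(d ∧ a) holds at every position 0..9, and those are all positions ever visited, so □□◇(d ∧ a) holds.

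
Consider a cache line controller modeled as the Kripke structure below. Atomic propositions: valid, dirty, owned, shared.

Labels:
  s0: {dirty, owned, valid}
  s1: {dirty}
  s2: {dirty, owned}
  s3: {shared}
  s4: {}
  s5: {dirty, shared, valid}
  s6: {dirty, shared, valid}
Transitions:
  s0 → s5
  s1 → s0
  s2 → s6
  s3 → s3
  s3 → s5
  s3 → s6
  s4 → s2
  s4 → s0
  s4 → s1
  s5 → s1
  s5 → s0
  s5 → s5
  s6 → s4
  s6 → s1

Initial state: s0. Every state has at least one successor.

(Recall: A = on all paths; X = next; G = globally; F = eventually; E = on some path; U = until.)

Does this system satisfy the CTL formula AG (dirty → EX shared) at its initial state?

Violated

States satisfying dirty → EX shared: {s0, s2, s3, s4, s5}.
States satisfying AG (dirty → EX shared): ∅.
s1 is reachable from s0 and violates dirty → EX shared, so AG fails at s0.
s0 ∉ Sat(AG (dirty → EX shared)).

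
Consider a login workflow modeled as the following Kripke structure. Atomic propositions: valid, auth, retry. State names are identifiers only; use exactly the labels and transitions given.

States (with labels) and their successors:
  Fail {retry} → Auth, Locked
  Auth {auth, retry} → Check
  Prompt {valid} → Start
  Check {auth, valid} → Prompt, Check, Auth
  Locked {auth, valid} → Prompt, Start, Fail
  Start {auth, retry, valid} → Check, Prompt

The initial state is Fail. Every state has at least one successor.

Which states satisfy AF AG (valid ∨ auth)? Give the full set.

States satisfying AG (valid ∨ auth): {Auth, Prompt, Check, Start}.
States satisfying AF AG (valid ∨ auth): {Auth, Prompt, Check, Start}.

{Auth, Prompt, Check, Start}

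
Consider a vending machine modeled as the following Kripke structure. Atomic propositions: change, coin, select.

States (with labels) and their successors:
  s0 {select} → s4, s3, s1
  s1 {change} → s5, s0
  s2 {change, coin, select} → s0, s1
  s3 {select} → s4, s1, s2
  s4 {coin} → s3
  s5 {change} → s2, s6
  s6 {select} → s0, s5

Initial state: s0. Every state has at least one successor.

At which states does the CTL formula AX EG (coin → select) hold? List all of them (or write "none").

States satisfying EG (coin → select): {s0, s1, s2, s3, s5, s6}.
States satisfying AX EG (coin → select): {s1, s2, s4, s5, s6}.

{s1, s2, s4, s5, s6}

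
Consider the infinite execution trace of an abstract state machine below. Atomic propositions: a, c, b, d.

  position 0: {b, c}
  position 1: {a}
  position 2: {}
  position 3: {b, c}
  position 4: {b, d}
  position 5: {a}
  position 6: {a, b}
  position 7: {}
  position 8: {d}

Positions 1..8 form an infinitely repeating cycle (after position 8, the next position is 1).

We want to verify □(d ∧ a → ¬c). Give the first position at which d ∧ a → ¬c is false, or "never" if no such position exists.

d ∧ a → ¬c holds at every position 0..8, and those are all the positions the trace ever visits, so the invariant □(d ∧ a → ¬c) is never violated.

never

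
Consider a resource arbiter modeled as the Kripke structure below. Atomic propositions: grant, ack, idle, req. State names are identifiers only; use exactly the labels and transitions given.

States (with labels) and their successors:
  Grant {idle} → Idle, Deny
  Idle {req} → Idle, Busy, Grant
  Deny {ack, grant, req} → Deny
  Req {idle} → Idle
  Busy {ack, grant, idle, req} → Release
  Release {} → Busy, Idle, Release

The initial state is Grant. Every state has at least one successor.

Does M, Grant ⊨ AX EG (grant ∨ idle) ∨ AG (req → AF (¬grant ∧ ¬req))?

States satisfying EG (grant ∨ idle): {Grant, Deny}.
States satisfying AX EG (grant ∨ idle): {Deny}.
States satisfying req → AF (¬grant ∧ ¬req): {Grant, Req, Busy, Release}.
States satisfying AG (req → AF (¬grant ∧ ¬req)): ∅.
States satisfying AX EG (grant ∨ idle) ∨ AG (req → AF (¬grant ∧ ¬req)): {Deny}.
Grant ∉ Sat(AX EG (grant ∨ idle) ∨ AG (req → AF (¬grant ∧ ¬req))).

No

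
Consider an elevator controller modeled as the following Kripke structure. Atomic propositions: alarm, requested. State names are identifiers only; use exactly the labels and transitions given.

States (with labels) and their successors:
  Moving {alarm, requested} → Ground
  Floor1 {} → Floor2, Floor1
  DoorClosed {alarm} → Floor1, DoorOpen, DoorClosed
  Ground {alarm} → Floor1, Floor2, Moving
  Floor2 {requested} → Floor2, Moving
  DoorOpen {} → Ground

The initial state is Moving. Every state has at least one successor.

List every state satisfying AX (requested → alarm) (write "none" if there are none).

States satisfying requested → alarm: {Moving, Floor1, DoorClosed, Ground, DoorOpen}.
States satisfying AX (requested → alarm): {Moving, DoorClosed, DoorOpen}.

{Moving, DoorClosed, DoorOpen}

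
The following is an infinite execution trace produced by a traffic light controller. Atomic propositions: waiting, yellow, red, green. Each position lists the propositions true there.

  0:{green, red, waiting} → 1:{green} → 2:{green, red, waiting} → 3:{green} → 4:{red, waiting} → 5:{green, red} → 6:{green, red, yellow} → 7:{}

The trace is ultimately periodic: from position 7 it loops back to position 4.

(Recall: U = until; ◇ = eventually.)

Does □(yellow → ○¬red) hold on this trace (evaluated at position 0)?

yellow → ○¬red holds at every position 0..7, and those are all positions ever visited, so □(yellow → ○¬red) holds.
Positions where yellow holds: 6.
Check ○¬red at each: 6→ok.

Yes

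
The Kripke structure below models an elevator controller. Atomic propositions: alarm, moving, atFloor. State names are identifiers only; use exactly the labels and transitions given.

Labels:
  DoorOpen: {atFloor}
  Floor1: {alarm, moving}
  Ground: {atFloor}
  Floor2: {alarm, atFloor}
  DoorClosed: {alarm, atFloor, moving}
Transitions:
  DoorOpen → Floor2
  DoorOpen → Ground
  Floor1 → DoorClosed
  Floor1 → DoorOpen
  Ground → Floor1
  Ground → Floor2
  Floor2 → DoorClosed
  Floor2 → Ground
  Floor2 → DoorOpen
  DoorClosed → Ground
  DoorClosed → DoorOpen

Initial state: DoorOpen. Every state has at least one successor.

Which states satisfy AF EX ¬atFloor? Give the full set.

{Ground}

States satisfying EX ¬atFloor: {Ground}.
States satisfying AF EX ¬atFloor: {Ground}.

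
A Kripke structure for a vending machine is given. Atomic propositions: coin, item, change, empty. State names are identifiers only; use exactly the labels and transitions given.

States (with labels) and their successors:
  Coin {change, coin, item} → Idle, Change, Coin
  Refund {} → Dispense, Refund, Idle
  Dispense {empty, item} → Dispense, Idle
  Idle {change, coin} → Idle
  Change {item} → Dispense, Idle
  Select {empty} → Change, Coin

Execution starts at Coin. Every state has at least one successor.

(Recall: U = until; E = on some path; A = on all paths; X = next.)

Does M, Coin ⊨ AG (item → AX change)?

States satisfying item → AX change: {Refund, Idle, Select}.
States satisfying AG (item → AX change): {Idle}.
Change is reachable from Coin and violates item → AX change, so AG fails at Coin.
Coin ∉ Sat(AG (item → AX change)).

Violated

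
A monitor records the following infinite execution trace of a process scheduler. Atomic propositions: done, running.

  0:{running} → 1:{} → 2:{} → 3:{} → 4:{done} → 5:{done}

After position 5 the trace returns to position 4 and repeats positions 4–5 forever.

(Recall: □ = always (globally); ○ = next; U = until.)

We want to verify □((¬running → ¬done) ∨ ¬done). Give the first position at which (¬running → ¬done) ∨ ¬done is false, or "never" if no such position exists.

Check (¬running → ¬done) ∨ ¬done at each position in order: 0 ✓, 1 ✓, 2 ✓, 3 ✓.
At position 4 the labels are {done}, so (¬running → ¬done) ∨ ¬done is false there. This is the first violation.

4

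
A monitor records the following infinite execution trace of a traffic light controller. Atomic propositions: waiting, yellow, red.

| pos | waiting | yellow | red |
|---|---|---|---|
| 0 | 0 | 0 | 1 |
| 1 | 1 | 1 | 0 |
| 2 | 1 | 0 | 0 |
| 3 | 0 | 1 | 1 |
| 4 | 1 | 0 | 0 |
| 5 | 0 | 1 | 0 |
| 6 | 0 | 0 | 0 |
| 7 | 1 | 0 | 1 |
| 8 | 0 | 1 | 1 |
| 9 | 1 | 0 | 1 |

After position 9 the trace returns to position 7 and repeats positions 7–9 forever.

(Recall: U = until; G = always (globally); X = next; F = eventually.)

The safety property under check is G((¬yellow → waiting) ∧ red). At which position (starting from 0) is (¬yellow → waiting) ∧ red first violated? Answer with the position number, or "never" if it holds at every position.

0

At position 0 the labels are {red}, so (¬yellow → waiting) ∧ red is false there. This is the first violation.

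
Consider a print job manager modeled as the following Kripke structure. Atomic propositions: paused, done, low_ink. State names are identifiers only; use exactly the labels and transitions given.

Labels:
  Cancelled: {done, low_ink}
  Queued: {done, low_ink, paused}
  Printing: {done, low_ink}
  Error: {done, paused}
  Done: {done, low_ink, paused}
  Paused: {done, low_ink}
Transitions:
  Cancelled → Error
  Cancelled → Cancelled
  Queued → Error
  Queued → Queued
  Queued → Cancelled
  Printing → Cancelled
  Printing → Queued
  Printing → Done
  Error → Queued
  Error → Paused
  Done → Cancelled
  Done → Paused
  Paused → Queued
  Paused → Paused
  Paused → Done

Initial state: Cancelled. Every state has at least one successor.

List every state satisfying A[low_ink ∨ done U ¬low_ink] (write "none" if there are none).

{Error}

States satisfying low_ink ∨ done: {Cancelled, Queued, Printing, Error, Done, Paused}.
States satisfying ¬low_ink: {Error}.
States satisfying A[low_ink ∨ done U ¬low_ink]: {Error}.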